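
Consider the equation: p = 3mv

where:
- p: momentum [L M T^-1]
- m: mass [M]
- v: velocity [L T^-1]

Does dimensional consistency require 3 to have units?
No

p has dimensions [L M T^-1] and mv already has dimensions [L M T^-1], so the equation balances without 3 contributing any dimensions. 3 is a pure (dimensionless) number; changing or removing it would not affect dimensional consistency.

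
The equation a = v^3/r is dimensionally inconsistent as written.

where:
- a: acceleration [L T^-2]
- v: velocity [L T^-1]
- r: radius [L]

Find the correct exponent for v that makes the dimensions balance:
The exponent of v should be 2: a = v^2/r

The LHS a has dimensions [L T^-2]; v has dimensions [L T^-1].
As written, the RHS v^3/r (exponent 3 on v) has dimensions [L^2 T^-3], which does not match.
With exponent 2, the RHS v^2/r has dimensions [L T^-2], matching the LHS.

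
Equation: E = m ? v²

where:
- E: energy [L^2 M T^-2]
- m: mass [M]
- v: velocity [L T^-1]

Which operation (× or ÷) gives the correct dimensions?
multiplication (×): E = m × v²

E [L^2 M T^-2]; m [M]; v² [L^2 T^-2].
m × v² → [L^2 M T^-2] ✓
m ÷ v² → [L^-2 M T^2] ✗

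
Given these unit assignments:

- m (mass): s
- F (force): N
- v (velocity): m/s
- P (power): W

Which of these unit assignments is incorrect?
m

The variable m (mass) should have units kg, not s.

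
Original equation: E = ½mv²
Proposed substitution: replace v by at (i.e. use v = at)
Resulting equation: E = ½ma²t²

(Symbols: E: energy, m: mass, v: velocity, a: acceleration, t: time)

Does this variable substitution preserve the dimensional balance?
Yes

[v] = [L T^-1] and [at] = [L T^-1]. These match, so the substitution replaces a quantity by one of the same dimensions and the result E = ½ma²t² has LHS [L^2 M T^-2] vs RHS [L^2 M T^-2] — still consistent.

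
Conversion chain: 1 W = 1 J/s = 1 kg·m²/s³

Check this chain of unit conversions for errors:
The chain is correct (no errors).

Correct: Watt is Joule per second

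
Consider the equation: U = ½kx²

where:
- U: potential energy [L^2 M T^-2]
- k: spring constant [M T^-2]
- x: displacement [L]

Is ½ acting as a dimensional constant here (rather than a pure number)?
No

U has dimensions [L^2 M T^-2] and kx² already has dimensions [L^2 M T^-2], so the equation balances without ½ contributing any dimensions. ½ is a pure (dimensionless) number; changing or removing it would not affect dimensional consistency.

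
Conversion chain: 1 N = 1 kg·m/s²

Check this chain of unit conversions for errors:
The chain is correct (no errors).

Correct: Newton is defined as kg·m/s²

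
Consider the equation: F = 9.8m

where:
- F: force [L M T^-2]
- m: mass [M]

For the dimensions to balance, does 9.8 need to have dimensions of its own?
Yes

F has dimensions [L M T^-2], while m alone has dimensions [M]. For the equation to balance, the factor 9.8 must carry dimensions [L T^-2] — it is a dimensional constant (a numerical value of a physical quantity with its units suppressed), not a pure number.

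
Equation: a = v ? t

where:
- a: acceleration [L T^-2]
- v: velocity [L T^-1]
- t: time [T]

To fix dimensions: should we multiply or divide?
division (÷): a = v ÷ t

a [L T^-2]; v [L T^-1]; t [T].
v × t → [L] ✗
v ÷ t → [L T^-2] ✓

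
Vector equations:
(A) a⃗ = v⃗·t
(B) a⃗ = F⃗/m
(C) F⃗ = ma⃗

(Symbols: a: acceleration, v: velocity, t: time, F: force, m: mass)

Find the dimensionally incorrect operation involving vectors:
(A) a⃗ = v⃗·t

(A) a⃗ = v⃗·t: LHS [L T^-2], RHS [L] ✗ — acceleration is velocity per time; should be v⃗/t
(B) a⃗ = F⃗/m: LHS [L T^-2], RHS [L T^-2] ✓ — force (vector) divided by mass (scalar)
(C) F⃗ = ma⃗: LHS [L M T^-2], RHS [L M T^-2] ✓ — Force and acceleration are vectors, mass is a scalar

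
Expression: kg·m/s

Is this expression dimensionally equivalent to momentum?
Yes

The expression kg·m/s has dimensions [L M T^-1], which is exactly momentum [L M T^-1].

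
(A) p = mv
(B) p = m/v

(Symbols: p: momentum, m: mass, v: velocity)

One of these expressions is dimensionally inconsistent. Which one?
(B)

(A) p = mv: LHS [L M T^-1], RHS [L M T^-1] ✓
(B) p = m/v: LHS [L M T^-1], RHS [L^-1 M T] ✗

Expression (B) p = m/v is dimensionally incorrect.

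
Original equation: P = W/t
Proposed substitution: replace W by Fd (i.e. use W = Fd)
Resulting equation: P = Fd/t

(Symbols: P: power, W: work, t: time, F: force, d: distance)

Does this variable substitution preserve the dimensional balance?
Yes

[W] = [L^2 M T^-2] and [Fd] = [L^2 M T^-2]. These match, so the substitution replaces a quantity by one of the same dimensions and the result P = Fd/t has LHS [L^2 M T^-3] vs RHS [L^2 M T^-3] — still consistent.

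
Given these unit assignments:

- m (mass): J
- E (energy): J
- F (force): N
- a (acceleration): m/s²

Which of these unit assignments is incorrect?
m

The variable m (mass) should have units kg, not J.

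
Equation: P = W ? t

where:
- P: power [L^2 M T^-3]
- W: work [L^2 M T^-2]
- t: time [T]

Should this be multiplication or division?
division (÷): P = W ÷ t

P [L^2 M T^-3]; W [L^2 M T^-2]; t [T].
W × t → [L^2 M T^-1] ✗
W ÷ t → [L^2 M T^-3] ✓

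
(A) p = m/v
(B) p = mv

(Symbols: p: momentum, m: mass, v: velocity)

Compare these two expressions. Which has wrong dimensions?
(A)

(A) p = m/v: LHS [L M T^-1], RHS [L^-1 M T] ✗
(B) p = mv: LHS [L M T^-1], RHS [L M T^-1] ✓

Expression (A) p = m/v is dimensionally incorrect.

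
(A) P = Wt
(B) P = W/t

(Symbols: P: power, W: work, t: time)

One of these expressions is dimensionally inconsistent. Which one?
(A)

(A) P = Wt: LHS [L^2 M T^-3], RHS [L^2 M T^-1] ✗
(B) P = W/t: LHS [L^2 M T^-3], RHS [L^2 M T^-3] ✓

Expression (A) P = Wt is dimensionally incorrect.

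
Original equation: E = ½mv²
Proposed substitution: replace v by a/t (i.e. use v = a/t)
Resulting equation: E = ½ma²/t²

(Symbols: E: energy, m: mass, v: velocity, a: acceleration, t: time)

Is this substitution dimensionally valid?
No

[v] = [L T^-1] and [a/t] = [L T^-3]. These differ, so the substitution replaces a quantity by one of different dimensions and the result E = ½ma²/t² has LHS [L^2 M T^-2] vs RHS [L^2 M T^-6] — inconsistent.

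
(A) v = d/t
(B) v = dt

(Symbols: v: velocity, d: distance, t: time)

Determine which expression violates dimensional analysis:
(B)

(A) v = d/t: LHS [L T^-1], RHS [L T^-1] ✓
(B) v = dt: LHS [L T^-1], RHS [L T] ✗

Expression (B) v = dt is dimensionally incorrect.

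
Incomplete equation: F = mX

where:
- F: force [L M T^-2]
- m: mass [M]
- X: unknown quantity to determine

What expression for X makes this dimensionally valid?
X = a (acceleration), dimensions [L T^-2]

F has dimensions [L M T^-2]; the rest of the RHS (m) has dimensions [M].
So X must have dimensions [L T^-2] — X = a (acceleration).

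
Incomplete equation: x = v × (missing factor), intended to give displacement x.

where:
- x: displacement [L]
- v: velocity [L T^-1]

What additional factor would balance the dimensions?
t (time), dimensions [T]

x has dimensions [L] and v has dimensions [L T^-1].
The missing factor must have dimensions [L] / [L T^-1] = [T], i.e. time (t).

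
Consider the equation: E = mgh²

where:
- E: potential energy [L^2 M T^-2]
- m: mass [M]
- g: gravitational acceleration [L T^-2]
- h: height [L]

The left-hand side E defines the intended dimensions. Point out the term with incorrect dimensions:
The right-hand side term mgh²

E has dimensions [L^2 M T^-2], but mgh² has dimensions [L^3 M T^-2], so the term mgh² is dimensionally wrong for E.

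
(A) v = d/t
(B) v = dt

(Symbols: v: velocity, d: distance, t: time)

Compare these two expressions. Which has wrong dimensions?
(B)

(A) v = d/t: LHS [L T^-1], RHS [L T^-1] ✓
(B) v = dt: LHS [L T^-1], RHS [L T] ✗

Expression (B) v = dt is dimensionally incorrect.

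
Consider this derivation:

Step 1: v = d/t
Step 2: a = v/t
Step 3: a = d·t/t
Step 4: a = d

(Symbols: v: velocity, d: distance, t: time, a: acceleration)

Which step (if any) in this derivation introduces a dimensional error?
Step 3

Step 1: v = d/t → LHS [L T^-1], RHS [L T^-1] ✓
Step 2: a = v/t → LHS [L T^-2], RHS [L T^-2] ✓
Step 3: a = d·t/t → LHS [L T^-2], RHS [L] ✗

The first dimensional inconsistency appears in step 3: a = d·t/t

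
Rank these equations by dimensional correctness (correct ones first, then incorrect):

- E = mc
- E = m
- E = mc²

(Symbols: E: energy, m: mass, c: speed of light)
Dimensionally correct: E = mc²
Dimensionally incorrect: E = mc, E = m
Ordered (correct first, then incorrect): E = mc², E = mc, E = m

- E = mc: LHS [L^2 M T^-2], RHS [L M T^-1] → incorrect ✗
- E = m: LHS [L^2 M T^-2], RHS [M] → incorrect ✗
- E = mc²: LHS [L^2 M T^-2], RHS [L^2 M T^-2] → correct ✓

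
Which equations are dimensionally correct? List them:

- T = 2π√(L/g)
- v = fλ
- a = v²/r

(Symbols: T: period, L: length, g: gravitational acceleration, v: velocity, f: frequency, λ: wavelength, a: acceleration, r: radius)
Dimensionally correct: T = 2π√(L/g), v = fλ, a = v²/r
Dimensionally incorrect: none
Ordered (correct first, then incorrect): T = 2π√(L/g), v = fλ, a = v²/r

- T = 2π√(L/g): LHS [T], RHS [T] → correct ✓
- v = fλ: LHS [L T^-1], RHS [L T^-1] → correct ✓
- a = v²/r: LHS [L T^-2], RHS [L T^-2] → correct ✓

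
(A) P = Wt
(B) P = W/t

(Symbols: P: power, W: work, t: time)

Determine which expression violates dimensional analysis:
(A)

(A) P = Wt: LHS [L^2 M T^-3], RHS [L^2 M T^-1] ✗
(B) P = W/t: LHS [L^2 M T^-3], RHS [L^2 M T^-3] ✓

Expression (A) P = Wt is dimensionally incorrect.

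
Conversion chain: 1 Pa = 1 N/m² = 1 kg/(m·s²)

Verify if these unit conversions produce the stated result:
The chain is correct (no errors).

Correct: Pascal is Newton per square meter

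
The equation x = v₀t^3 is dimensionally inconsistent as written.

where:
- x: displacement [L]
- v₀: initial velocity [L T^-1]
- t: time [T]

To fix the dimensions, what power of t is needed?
The exponent of t should be 1: x = v₀t

The LHS x has dimensions [L]; t has dimensions [T].
As written, the RHS v₀t^3 (exponent 3 on t) has dimensions [L T^2], which does not match.
With exponent 1, the RHS v₀t has dimensions [L], matching the LHS.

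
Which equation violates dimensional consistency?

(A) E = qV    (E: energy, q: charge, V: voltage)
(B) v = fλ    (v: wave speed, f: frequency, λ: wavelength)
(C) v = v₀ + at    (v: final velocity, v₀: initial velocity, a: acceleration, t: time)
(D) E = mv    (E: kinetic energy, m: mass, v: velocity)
(D) E = mv

The equation (D) E = mv is dimensionally incorrect.

LHS (E): [L^2 M T^-2]
RHS (mv): [L M T^-1] ✗

The dimensions do not match. The other three equations balance.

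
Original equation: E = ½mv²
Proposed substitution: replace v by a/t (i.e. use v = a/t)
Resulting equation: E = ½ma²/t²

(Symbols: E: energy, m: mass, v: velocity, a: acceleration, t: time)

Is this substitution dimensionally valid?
No

[v] = [L T^-1] and [a/t] = [L T^-3]. These differ, so the substitution replaces a quantity by one of different dimensions and the result E = ½ma²/t² has LHS [L^2 M T^-2] vs RHS [L^2 M T^-6] — inconsistent.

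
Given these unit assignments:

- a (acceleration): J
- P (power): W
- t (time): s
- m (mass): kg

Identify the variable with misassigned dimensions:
a

The variable a (acceleration) should have units m/s², not J.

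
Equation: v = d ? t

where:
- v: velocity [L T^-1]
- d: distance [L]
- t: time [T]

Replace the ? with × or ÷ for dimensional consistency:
division (÷): v = d ÷ t

v [L T^-1]; d [L]; t [T].
d × t → [L T] ✗
d ÷ t → [L T^-1] ✓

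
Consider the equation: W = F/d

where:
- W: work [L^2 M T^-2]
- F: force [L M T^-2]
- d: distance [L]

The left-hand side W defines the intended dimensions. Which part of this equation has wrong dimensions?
The right-hand side term F/d

W has dimensions [L^2 M T^-2], but F/d has dimensions [M T^-2], so the term F/d is dimensionally wrong for W.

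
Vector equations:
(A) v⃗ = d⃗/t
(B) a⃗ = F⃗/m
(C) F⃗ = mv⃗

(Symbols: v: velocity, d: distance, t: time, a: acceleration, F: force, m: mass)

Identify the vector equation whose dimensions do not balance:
(C) F⃗ = mv⃗

(A) v⃗ = d⃗/t: LHS [L T^-1], RHS [L T^-1] ✓ — displacement (vector) divided by time (scalar)
(B) a⃗ = F⃗/m: LHS [L T^-2], RHS [L T^-2] ✓ — force (vector) divided by mass (scalar)
(C) F⃗ = mv⃗: LHS [L M T^-2], RHS [L M T^-1] ✗ — mass times velocity is momentum, not force; should be ma⃗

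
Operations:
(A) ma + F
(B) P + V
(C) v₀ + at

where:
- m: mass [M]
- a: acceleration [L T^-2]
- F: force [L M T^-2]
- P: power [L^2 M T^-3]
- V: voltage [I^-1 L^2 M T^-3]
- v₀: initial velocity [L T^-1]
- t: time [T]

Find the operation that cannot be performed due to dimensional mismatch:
(B) P + V

(A) ma + F: ma [L M T^-2] and F [L M T^-2] — same dimensions ✓
(B) P + V: P [L^2 M T^-3] and V [I^-1 L^2 M T^-3] — different dimensions cannot be added/subtracted ✗
(C) v₀ + at: v₀ [L T^-1] and at [L T^-1] — same dimensions ✓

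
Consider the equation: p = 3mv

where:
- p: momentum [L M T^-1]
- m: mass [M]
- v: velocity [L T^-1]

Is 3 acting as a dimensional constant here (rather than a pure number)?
No

p has dimensions [L M T^-1] and mv already has dimensions [L M T^-1], so the equation balances without 3 contributing any dimensions. 3 is a pure (dimensionless) number; changing or removing it would not affect dimensional consistency.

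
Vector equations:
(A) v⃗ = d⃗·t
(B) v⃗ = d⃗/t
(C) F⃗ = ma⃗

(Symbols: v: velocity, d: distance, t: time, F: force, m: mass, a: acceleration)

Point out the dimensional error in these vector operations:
(A) v⃗ = d⃗·t

(A) v⃗ = d⃗·t: LHS [L T^-1], RHS [L T] ✗ — velocity is displacement per time; should be d⃗/t
(B) v⃗ = d⃗/t: LHS [L T^-1], RHS [L T^-1] ✓ — displacement (vector) divided by time (scalar)
(C) F⃗ = ma⃗: LHS [L M T^-2], RHS [L M T^-2] ✓ — Force and acceleration are vectors, mass is a scalar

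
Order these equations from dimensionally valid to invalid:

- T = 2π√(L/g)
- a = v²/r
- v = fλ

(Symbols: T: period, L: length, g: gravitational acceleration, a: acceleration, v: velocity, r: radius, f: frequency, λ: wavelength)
Dimensionally correct: T = 2π√(L/g), a = v²/r, v = fλ
Dimensionally incorrect: none
Ordered (correct first, then incorrect): T = 2π√(L/g), a = v²/r, v = fλ

- T = 2π√(L/g): LHS [T], RHS [T] → correct ✓
- a = v²/r: LHS [L T^-2], RHS [L T^-2] → correct ✓
- v = fλ: LHS [L T^-1], RHS [L T^-1] → correct ✓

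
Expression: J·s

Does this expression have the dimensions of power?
No

The expression J·s has dimensions [L^2 M T^-1], but power has dimensions [L^2 M T^-3].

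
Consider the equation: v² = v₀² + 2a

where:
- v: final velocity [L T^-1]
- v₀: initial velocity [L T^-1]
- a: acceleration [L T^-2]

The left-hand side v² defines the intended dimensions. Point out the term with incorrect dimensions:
The term 2a

Checking each RHS term against the LHS:
- v₀²: [L^2 T^-2] — matches v² [L^2 T^-2] ✓
- 2a: [L T^-2] — does NOT match v² [L^2 T^-2] ✗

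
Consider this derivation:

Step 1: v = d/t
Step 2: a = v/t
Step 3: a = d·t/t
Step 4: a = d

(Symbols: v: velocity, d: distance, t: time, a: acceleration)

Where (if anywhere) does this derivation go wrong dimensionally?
Step 3

Step 1: v = d/t → LHS [L T^-1], RHS [L T^-1] ✓
Step 2: a = v/t → LHS [L T^-2], RHS [L T^-2] ✓
Step 3: a = d·t/t → LHS [L T^-2], RHS [L] ✗

The first dimensional inconsistency appears in step 3: a = d·t/t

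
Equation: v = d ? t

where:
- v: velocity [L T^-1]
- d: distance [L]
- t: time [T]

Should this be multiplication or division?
division (÷): v = d ÷ t

v [L T^-1]; d [L]; t [T].
d × t → [L T] ✗
d ÷ t → [L T^-1] ✓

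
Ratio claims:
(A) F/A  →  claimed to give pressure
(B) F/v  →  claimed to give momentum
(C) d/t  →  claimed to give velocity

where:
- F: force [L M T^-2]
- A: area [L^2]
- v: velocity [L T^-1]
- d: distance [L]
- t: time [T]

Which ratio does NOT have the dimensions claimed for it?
(B) F/v does not give momentum

(A) F/A: [L^-1 M T^-2] = pressure [L^-1 M T^-2] ✓
(B) F/v: [M T^-1] ≠ momentum [L M T^-1] ✗
(C) d/t: [L T^-1] = velocity [L T^-1] ✓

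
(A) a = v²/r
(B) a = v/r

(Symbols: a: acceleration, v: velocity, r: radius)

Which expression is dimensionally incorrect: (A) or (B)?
(B)

(A) a = v²/r: LHS [L T^-2], RHS [L T^-2] ✓
(B) a = v/r: LHS [L T^-2], RHS [T^-1] ✗

Expression (B) a = v/r is dimensionally incorrect.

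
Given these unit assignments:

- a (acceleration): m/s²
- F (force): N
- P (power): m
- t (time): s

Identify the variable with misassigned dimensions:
P

The variable P (power) should have units W, not m.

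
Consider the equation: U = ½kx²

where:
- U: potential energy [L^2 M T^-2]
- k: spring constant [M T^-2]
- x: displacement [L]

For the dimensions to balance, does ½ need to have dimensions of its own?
No

U has dimensions [L^2 M T^-2] and kx² already has dimensions [L^2 M T^-2], so the equation balances without ½ contributing any dimensions. ½ is a pure (dimensionless) number; changing or removing it would not affect dimensional consistency.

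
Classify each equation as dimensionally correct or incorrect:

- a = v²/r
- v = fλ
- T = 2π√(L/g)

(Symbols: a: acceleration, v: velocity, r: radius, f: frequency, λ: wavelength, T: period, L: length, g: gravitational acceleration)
Dimensionally correct: a = v²/r, v = fλ, T = 2π√(L/g)
Dimensionally incorrect: none
Ordered (correct first, then incorrect): a = v²/r, v = fλ, T = 2π√(L/g)

- a = v²/r: LHS [L T^-2], RHS [L T^-2] → correct ✓
- v = fλ: LHS [L T^-1], RHS [L T^-1] → correct ✓
- T = 2π√(L/g): LHS [T], RHS [T] → correct ✓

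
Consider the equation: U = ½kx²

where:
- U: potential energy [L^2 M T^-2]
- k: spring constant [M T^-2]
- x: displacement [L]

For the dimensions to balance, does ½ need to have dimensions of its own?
No

U has dimensions [L^2 M T^-2] and kx² already has dimensions [L^2 M T^-2], so the equation balances without ½ contributing any dimensions. ½ is a pure (dimensionless) number; changing or removing it would not affect dimensional consistency.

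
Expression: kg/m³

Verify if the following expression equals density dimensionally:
Yes

The expression kg/m³ has dimensions [L^-3 M], which is exactly density [L^-3 M].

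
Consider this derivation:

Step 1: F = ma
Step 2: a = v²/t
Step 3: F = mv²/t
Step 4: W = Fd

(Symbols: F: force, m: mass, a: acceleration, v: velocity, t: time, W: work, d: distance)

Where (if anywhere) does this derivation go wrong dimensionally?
Step 2

Step 1: F = ma → LHS [L M T^-2], RHS [L M T^-2] ✓
Step 2: a = v²/t → LHS [L T^-2], RHS [L^2 T^-3] ✗

The first dimensional inconsistency appears in step 2: a = v²/t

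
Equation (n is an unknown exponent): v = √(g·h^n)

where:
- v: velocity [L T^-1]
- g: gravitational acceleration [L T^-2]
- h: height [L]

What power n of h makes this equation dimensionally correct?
n = 1

v has dimensions [L T^-1]; h has dimensions [L].
With n = 1: √(g·h^1) has dimensions [L T^-1], matching the LHS ✓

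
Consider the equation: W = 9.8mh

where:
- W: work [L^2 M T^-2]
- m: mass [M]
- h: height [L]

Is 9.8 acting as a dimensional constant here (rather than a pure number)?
Yes

W has dimensions [L^2 M T^-2], while mh alone has dimensions [L M]. For the equation to balance, the factor 9.8 must carry dimensions [L T^-2] — it is a dimensional constant (a numerical value of a physical quantity with its units suppressed), not a pure number.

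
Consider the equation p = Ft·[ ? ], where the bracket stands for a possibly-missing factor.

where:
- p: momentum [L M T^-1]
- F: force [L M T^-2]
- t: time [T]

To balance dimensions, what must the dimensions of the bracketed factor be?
Nothing is missing — the bracketed factor must be dimensionless.

p has dimensions [L M T^-1] and Ft already has dimensions [L M T^-1], so p = Ft is dimensionally complete.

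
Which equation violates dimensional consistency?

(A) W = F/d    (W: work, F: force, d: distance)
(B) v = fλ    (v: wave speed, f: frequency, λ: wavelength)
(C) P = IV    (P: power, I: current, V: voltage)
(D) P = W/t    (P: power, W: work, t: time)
(A) W = F/d

The equation (A) W = F/d is dimensionally incorrect.

LHS (W): [L^2 M T^-2]
RHS (F/d): [M T^-2] ✗

The dimensions do not match. The other three equations balance.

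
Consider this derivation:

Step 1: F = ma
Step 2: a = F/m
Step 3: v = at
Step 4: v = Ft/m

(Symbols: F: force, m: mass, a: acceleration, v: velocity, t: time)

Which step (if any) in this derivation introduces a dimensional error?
No step introduces an error — all steps are dimensionally consistent.

Step 1: F = ma → LHS [L M T^-2], RHS [L M T^-2] ✓
Step 2: a = F/m → LHS [L T^-2], RHS [L T^-2] ✓
Step 3: v = at → LHS [L T^-1], RHS [L T^-1] ✓
Step 4: v = Ft/m → LHS [L T^-1], RHS [L T^-1] ✓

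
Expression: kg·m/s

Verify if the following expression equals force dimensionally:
No

The expression kg·m/s has dimensions [L M T^-1], but force has dimensions [L M T^-2].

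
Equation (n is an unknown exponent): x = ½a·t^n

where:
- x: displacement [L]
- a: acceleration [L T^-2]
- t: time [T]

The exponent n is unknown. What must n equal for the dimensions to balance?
n = 2

x has dimensions [L]; t has dimensions [T].
The rest of the RHS has dimensions [L T^-2], so t^n must supply [T^2].
With n = 2: ½a·t^2 has dimensions [L], matching the LHS ✓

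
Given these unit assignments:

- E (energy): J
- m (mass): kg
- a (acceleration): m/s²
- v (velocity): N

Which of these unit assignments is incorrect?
v

The variable v (velocity) should have units m/s, not N.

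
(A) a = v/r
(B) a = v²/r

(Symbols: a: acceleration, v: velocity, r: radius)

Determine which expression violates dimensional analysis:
(A)

(A) a = v/r: LHS [L T^-2], RHS [T^-1] ✗
(B) a = v²/r: LHS [L T^-2], RHS [L T^-2] ✓

Expression (A) a = v/r is dimensionally incorrect.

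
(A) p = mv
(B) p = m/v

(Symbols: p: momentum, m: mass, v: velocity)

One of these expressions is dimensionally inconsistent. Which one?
(B)

(A) p = mv: LHS [L M T^-1], RHS [L M T^-1] ✓
(B) p = m/v: LHS [L M T^-1], RHS [L^-1 M T] ✗

Expression (B) p = m/v is dimensionally incorrect.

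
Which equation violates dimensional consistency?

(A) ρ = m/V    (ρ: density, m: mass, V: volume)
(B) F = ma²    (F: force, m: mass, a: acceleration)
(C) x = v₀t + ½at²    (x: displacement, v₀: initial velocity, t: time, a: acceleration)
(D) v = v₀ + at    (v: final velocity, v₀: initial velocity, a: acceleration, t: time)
(B) F = ma²

The equation (B) F = ma² is dimensionally incorrect.

LHS (F): [L M T^-2]
RHS (ma²): [L^2 M T^-4] ✗

The dimensions do not match. The other three equations balance.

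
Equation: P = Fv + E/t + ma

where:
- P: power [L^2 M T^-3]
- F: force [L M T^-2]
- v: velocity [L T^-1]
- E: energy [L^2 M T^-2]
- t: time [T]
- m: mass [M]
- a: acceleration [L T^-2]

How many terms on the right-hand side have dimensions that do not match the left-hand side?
1

LHS P: [L^2 M T^-3]
- Fv: [L^2 M T^-3] ✓
- E/t: [L^2 M T^-3] ✓
- ma: [L M T^-2] ✗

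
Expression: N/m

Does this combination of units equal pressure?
No

The expression N/m has dimensions [M T^-2], but pressure has dimensions [L^-1 M T^-2].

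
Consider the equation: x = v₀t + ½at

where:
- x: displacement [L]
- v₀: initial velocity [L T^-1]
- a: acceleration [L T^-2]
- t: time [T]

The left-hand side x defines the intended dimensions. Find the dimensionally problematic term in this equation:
The term ½at

Checking each RHS term against the LHS:
- v₀t: [L] — matches x [L] ✓
- ½at: [L T^-1] — does NOT match x [L] ✗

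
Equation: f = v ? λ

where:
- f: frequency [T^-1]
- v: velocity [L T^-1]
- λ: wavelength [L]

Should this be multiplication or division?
division (÷): f = v ÷ λ

f [T^-1]; v [L T^-1]; λ [L].
v × λ → [L^2 T^-1] ✗
v ÷ λ → [T^-1] ✓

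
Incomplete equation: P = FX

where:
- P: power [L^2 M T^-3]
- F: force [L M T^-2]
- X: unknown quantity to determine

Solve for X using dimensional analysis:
X = v (velocity), dimensions [L T^-1]

P has dimensions [L^2 M T^-3]; the rest of the RHS (F) has dimensions [L M T^-2].
So X must have dimensions [L T^-1] — X = v (velocity).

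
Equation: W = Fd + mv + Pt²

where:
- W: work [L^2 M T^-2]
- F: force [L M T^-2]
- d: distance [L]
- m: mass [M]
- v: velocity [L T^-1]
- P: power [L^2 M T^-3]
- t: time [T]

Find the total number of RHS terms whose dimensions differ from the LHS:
2

LHS W: [L^2 M T^-2]
- Fd: [L^2 M T^-2] ✓
- mv: [L M T^-1] ✗
- Pt²: [L^2 M T^-1] ✗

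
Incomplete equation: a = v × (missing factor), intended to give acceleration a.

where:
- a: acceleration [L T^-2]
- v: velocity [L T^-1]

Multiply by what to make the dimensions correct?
1/t (inverse time), dimensions [T^-1]

a has dimensions [L T^-2] and v has dimensions [L T^-1].
The missing factor must have dimensions [L T^-2] / [L T^-1] = [T^-1], i.e. inverse time (1/t).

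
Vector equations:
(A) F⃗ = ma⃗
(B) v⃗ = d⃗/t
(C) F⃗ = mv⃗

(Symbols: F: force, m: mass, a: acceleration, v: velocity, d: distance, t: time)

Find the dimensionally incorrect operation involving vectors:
(C) F⃗ = mv⃗

(A) F⃗ = ma⃗: LHS [L M T^-2], RHS [L M T^-2] ✓ — Force and acceleration are vectors, mass is a scalar
(B) v⃗ = d⃗/t: LHS [L T^-1], RHS [L T^-1] ✓ — displacement (vector) divided by time (scalar)
(C) F⃗ = mv⃗: LHS [L M T^-2], RHS [L M T^-1] ✗ — mass times velocity is momentum, not force; should be ma⃗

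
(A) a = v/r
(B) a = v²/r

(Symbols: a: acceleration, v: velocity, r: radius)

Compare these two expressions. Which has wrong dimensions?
(A)

(A) a = v/r: LHS [L T^-2], RHS [T^-1] ✗
(B) a = v²/r: LHS [L T^-2], RHS [L T^-2] ✓

Expression (A) a = v/r is dimensionally incorrect.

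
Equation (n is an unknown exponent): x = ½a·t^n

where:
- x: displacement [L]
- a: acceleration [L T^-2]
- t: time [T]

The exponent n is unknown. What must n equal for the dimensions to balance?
n = 2

x has dimensions [L]; t has dimensions [T].
The rest of the RHS has dimensions [L T^-2], so t^n must supply [T^2].
With n = 2: ½a·t^2 has dimensions [L], matching the LHS ✓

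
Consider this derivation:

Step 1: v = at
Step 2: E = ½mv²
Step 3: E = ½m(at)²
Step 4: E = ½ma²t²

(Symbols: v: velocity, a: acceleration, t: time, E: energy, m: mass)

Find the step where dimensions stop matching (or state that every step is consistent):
No step introduces an error — all steps are dimensionally consistent.

Step 1: v = at → LHS [L T^-1], RHS [L T^-1] ✓
Step 2: E = ½mv² → LHS [L^2 M T^-2], RHS [L^2 M T^-2] ✓
Step 3: E = ½m(at)² → LHS [L^2 M T^-2], RHS [L^2 M T^-2] ✓
Step 4: E = ½ma²t² → LHS [L^2 M T^-2], RHS [L^2 M T^-2] ✓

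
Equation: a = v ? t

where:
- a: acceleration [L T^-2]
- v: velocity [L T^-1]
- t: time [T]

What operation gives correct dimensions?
division (÷): a = v ÷ t

a [L T^-2]; v [L T^-1]; t [T].
v × t → [L] ✗
v ÷ t → [L T^-2] ✓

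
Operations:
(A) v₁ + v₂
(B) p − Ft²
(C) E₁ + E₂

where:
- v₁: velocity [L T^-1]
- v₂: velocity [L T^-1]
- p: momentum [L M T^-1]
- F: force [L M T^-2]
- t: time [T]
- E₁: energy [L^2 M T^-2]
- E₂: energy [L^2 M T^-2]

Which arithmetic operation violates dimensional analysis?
(B) p − Ft²

(A) v₁ + v₂: v₁ [L T^-1] and v₂ [L T^-1] — same dimensions ✓
(B) p − Ft²: p [L M T^-1] and Ft² [L M] — different dimensions cannot be added/subtracted ✗
(C) E₁ + E₂: E₁ [L^2 M T^-2] and E₂ [L^2 M T^-2] — same dimensions ✓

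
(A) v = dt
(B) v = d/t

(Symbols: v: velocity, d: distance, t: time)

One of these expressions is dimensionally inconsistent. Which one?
(A)

(A) v = dt: LHS [L T^-1], RHS [L T] ✗
(B) v = d/t: LHS [L T^-1], RHS [L T^-1] ✓

Expression (A) v = dt is dimensionally incorrect.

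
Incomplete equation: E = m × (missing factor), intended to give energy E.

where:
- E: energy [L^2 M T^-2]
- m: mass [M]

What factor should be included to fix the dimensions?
v² (velocity squared), dimensions [L^2 T^-2]

E has dimensions [L^2 M T^-2] and m has dimensions [M].
The missing factor must have dimensions [L^2 M T^-2] / [M] = [L^2 T^-2], i.e. velocity squared (v²).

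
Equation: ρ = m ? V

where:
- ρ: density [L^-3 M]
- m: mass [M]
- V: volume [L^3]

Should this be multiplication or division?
division (÷): ρ = m ÷ V

ρ [L^-3 M]; m [M]; V [L^3].
m × V → [L^3 M] ✗
m ÷ V → [L^-3 M] ✓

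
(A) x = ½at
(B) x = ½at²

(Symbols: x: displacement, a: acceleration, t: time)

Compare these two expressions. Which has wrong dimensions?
(A)

(A) x = ½at: LHS [L], RHS [L T^-1] ✗
(B) x = ½at²: LHS [L], RHS [L] ✓

Expression (A) x = ½at is dimensionally incorrect.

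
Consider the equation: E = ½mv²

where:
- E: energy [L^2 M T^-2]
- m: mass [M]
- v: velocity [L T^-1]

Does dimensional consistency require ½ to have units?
No

E has dimensions [L^2 M T^-2] and mv² already has dimensions [L^2 M T^-2], so the equation balances without ½ contributing any dimensions. ½ is a pure (dimensionless) number; changing or removing it would not affect dimensional consistency.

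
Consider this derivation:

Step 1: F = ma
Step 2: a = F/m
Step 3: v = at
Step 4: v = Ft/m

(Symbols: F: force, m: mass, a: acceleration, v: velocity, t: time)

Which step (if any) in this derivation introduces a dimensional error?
No step introduces an error — all steps are dimensionally consistent.

Step 1: F = ma → LHS [L M T^-2], RHS [L M T^-2] ✓
Step 2: a = F/m → LHS [L T^-2], RHS [L T^-2] ✓
Step 3: v = at → LHS [L T^-1], RHS [L T^-1] ✓
Step 4: v = Ft/m → LHS [L T^-1], RHS [L T^-1] ✓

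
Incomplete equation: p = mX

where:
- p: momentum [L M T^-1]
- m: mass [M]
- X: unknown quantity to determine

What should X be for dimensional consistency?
X = v (velocity), dimensions [L T^-1]

p has dimensions [L M T^-1]; the rest of the RHS (m) has dimensions [M].
So X must have dimensions [L T^-1] — X = v (velocity).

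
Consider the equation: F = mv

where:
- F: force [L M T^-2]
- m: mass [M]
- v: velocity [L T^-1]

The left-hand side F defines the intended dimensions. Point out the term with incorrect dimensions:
The right-hand side term mv

F has dimensions [L M T^-2], but mv has dimensions [L M T^-1], so the term mv is dimensionally wrong for F.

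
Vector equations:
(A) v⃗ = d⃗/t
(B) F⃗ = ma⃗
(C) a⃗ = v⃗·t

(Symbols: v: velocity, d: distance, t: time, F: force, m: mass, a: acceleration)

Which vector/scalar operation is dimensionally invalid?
(C) a⃗ = v⃗·t

(A) v⃗ = d⃗/t: LHS [L T^-1], RHS [L T^-1] ✓ — displacement (vector) divided by time (scalar)
(B) F⃗ = ma⃗: LHS [L M T^-2], RHS [L M T^-2] ✓ — Force and acceleration are vectors, mass is a scalar
(C) a⃗ = v⃗·t: LHS [L T^-2], RHS [L] ✗ — acceleration is velocity per time; should be v⃗/t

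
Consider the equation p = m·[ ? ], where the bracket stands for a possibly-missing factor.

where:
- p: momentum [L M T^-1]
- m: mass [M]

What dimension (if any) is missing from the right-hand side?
[L T^-1] — velocity (e.g. v)

p has dimensions [L M T^-1]; m has dimensions [M].
The bracketed factor must supply [L M T^-1] / [M] = [L T^-1].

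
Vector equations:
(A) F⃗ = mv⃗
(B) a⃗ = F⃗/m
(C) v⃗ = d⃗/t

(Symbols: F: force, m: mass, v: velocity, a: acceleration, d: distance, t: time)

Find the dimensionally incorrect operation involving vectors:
(A) F⃗ = mv⃗

(A) F⃗ = mv⃗: LHS [L M T^-2], RHS [L M T^-1] ✗ — mass times velocity is momentum, not force; should be ma⃗
(B) a⃗ = F⃗/m: LHS [L T^-2], RHS [L T^-2] ✓ — force (vector) divided by mass (scalar)
(C) v⃗ = d⃗/t: LHS [L T^-1], RHS [L T^-1] ✓ — displacement (vector) divided by time (scalar)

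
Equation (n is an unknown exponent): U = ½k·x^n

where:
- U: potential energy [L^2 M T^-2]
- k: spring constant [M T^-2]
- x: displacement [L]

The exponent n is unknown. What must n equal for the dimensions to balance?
n = 2

U has dimensions [L^2 M T^-2]; x has dimensions [L].
The rest of the RHS has dimensions [M T^-2], so x^n must supply [L^2].
With n = 2: ½k·x^2 has dimensions [L^2 M T^-2], matching the LHS ✓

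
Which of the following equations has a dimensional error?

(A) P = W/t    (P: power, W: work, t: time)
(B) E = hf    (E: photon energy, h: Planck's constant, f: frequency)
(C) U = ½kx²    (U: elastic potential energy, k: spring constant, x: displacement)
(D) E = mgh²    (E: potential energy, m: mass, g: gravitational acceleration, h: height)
(D) E = mgh²

The equation (D) E = mgh² is dimensionally incorrect.

LHS (E): [L^2 M T^-2]
RHS (mgh²): [L^3 M T^-2] ✗

The dimensions do not match. The other three equations balance.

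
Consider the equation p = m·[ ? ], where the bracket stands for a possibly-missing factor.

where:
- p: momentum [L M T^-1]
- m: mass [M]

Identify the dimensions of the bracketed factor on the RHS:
[L T^-1] — velocity (e.g. v)

p has dimensions [L M T^-1]; m has dimensions [M].
The bracketed factor must supply [L M T^-1] / [M] = [L T^-1].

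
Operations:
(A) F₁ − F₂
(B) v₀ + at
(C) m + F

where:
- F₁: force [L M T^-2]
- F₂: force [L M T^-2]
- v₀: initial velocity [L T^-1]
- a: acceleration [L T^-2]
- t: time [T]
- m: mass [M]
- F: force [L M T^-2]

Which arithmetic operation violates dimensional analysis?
(C) m + F

(A) F₁ − F₂: F₁ [L M T^-2] and F₂ [L M T^-2] — same dimensions ✓
(B) v₀ + at: v₀ [L T^-1] and at [L T^-1] — same dimensions ✓
(C) m + F: m [M] and F [L M T^-2] — different dimensions cannot be added/subtracted ✗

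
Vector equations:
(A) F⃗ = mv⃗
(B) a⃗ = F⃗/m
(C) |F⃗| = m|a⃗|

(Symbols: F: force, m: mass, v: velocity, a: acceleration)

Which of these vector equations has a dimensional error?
(A) F⃗ = mv⃗

(A) F⃗ = mv⃗: LHS [L M T^-2], RHS [L M T^-1] ✗ — mass times velocity is momentum, not force; should be ma⃗
(B) a⃗ = F⃗/m: LHS [L T^-2], RHS [L T^-2] ✓ — force (vector) divided by mass (scalar)
(C) |F⃗| = m|a⃗|: LHS [L M T^-2], RHS [L M T^-2] ✓ — magnitudes of vectors are scalars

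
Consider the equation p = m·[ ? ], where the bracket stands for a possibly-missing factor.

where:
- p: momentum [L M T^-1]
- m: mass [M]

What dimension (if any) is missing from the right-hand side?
[L T^-1] — velocity (e.g. v)

p has dimensions [L M T^-1]; m has dimensions [M].
The bracketed factor must supply [L M T^-1] / [M] = [L T^-1].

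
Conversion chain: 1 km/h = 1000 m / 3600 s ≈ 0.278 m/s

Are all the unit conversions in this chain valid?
The chain is correct (no errors).

Correct: 1 km = 1000 m, 1 h = 3600 s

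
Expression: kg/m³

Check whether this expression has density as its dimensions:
Yes

The expression kg/m³ has dimensions [L^-3 M], which is exactly density [L^-3 M].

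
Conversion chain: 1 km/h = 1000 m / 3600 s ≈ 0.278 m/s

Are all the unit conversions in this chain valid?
The chain is correct (no errors).

Correct: 1 km = 1000 m, 1 h = 3600 s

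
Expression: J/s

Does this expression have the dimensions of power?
Yes

The expression J/s has dimensions [L^2 M T^-3], which is exactly power [L^2 M T^-3].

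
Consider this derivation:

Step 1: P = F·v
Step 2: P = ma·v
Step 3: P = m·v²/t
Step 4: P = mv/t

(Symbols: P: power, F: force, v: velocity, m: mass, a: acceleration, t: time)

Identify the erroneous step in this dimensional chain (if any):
Step 4

Step 1: P = F·v → LHS [L^2 M T^-3], RHS [L^2 M T^-3] ✓
Step 2: P = ma·v → LHS [L^2 M T^-3], RHS [L^2 M T^-3] ✓
Step 3: P = m·v²/t → LHS [L^2 M T^-3], RHS [L^2 M T^-3] ✓
Step 4: P = mv/t → LHS [L^2 M T^-3], RHS [L M T^-2] ✗

The first dimensional inconsistency appears in step 4: P = mv/t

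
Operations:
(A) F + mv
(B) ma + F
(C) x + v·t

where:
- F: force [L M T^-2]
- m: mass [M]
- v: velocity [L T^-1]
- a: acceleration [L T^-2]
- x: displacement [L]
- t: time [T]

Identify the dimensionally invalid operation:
(A) F + mv

(A) F + mv: F [L M T^-2] and mv [L M T^-1] — different dimensions cannot be added/subtracted ✗
(B) ma + F: ma [L M T^-2] and F [L M T^-2] — same dimensions ✓
(C) x + v·t: x [L] and v·t [L] — same dimensions ✓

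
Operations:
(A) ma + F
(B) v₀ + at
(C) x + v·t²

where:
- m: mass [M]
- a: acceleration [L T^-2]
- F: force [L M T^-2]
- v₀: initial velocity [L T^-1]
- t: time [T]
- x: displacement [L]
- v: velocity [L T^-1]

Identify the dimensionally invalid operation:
(C) x + v·t²

(A) ma + F: ma [L M T^-2] and F [L M T^-2] — same dimensions ✓
(B) v₀ + at: v₀ [L T^-1] and at [L T^-1] — same dimensions ✓
(C) x + v·t²: x [L] and v·t² [L T] — different dimensions cannot be added/subtracted ✗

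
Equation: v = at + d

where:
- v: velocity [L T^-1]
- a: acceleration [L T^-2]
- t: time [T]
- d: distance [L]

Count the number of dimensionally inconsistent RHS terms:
1

LHS v: [L T^-1]
- at: [L T^-1] ✓
- d: [L] ✗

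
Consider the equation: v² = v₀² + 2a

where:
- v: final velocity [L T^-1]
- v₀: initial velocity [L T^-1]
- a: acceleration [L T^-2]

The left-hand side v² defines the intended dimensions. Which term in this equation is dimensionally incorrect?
The term 2a

Checking each RHS term against the LHS:
- v₀²: [L^2 T^-2] — matches v² [L^2 T^-2] ✓
- 2a: [L T^-2] — does NOT match v² [L^2 T^-2] ✗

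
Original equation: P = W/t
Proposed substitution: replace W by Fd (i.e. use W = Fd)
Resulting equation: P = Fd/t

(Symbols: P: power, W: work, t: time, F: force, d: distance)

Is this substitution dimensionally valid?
Yes

[W] = [L^2 M T^-2] and [Fd] = [L^2 M T^-2]. These match, so the substitution replaces a quantity by one of the same dimensions and the result P = Fd/t has LHS [L^2 M T^-3] vs RHS [L^2 M T^-3] — still consistent.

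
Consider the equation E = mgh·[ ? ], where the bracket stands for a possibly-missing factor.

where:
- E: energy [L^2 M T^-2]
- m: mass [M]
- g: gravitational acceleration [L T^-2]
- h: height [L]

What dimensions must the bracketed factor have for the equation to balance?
Nothing is missing — the bracketed factor must be dimensionless.

E has dimensions [L^2 M T^-2] and mgh already has dimensions [L^2 M T^-2], so E = mgh is dimensionally complete.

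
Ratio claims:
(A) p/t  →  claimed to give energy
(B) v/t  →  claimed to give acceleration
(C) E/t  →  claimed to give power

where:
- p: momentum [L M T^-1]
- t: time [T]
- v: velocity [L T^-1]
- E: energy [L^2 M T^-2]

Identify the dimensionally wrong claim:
(A) p/t does not give energy

(A) p/t: [L M T^-2] ≠ energy [L^2 M T^-2] ✗
(B) v/t: [L T^-2] = acceleration [L T^-2] ✓
(C) E/t: [L^2 M T^-3] = power [L^2 M T^-3] ✓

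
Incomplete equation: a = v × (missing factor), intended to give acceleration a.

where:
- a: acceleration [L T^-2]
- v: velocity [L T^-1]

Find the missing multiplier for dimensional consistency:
1/t (inverse time), dimensions [T^-1]

a has dimensions [L T^-2] and v has dimensions [L T^-1].
The missing factor must have dimensions [L T^-2] / [L T^-1] = [T^-1], i.e. inverse time (1/t).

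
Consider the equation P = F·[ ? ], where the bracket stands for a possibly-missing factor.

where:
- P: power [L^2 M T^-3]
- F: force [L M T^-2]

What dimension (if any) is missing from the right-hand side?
[L T^-1] — velocity (e.g. v)

P has dimensions [L^2 M T^-3]; F has dimensions [L M T^-2].
The bracketed factor must supply [L^2 M T^-3] / [L M T^-2] = [L T^-1].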